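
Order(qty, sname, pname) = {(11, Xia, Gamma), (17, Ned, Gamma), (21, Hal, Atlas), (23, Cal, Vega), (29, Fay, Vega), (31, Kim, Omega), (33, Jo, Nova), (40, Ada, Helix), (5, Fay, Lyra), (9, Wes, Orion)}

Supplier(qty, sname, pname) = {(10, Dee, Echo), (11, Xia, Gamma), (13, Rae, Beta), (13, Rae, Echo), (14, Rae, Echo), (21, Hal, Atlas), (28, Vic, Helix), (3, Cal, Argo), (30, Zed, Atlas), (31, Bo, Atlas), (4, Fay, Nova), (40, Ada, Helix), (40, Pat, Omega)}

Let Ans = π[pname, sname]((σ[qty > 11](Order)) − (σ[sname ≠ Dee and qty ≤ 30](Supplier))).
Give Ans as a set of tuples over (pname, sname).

{(Gamma, Ned), (Helix, Ada), (Nova, Jo), (Omega, Kim), (Vega, Cal), (Vega, Fay)}

Apply σ_{qty > 11}; surviving tuples: {(17, Ned, Gamma), (21, Hal, Atlas), (23, Cal, Vega), (29, Fay, Vega), (31, Kim, Omega), (33, Jo, Nova), (40, Ada, Helix)}
Apply σ_{sname ≠ Dee and qty ≤ 30}; surviving tuples: {(11, Xia, Gamma), (13, Rae, Beta), (13, Rae, Echo), (14, Rae, Echo), (21, Hal, Atlas), (28, Vic, Helix), (3, Cal, Argo), (30, Zed, Atlas), (4, Fay, Nova)}
Set difference of the two operands is {(17, Ned, Gamma), (23, Cal, Vega), (29, Fay, Vega), (31, Kim, Omega), (33, Jo, Nova), (40, Ada, Helix)}.
Keep only column(s) pname, sname: {(Gamma, Ned), (Helix, Ada), (Nova, Jo), (Omega, Kim), (Vega, Cal), (Vega, Fay)}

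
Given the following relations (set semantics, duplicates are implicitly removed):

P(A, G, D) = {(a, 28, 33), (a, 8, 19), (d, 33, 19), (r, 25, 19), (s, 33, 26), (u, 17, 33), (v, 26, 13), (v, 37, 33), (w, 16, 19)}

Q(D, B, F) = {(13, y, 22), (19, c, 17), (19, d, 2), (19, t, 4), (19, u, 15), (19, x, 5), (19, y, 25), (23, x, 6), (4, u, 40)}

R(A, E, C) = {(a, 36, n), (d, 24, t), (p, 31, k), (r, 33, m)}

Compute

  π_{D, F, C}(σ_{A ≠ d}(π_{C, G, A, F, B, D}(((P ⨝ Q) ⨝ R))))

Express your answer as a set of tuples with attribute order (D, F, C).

{(19, 15, m), (19, 15, n), (19, 17, m), (19, 17, n), (19, 2, m), (19, 2, n), (19, 25, m), (19, 25, n), (19, 4, m), (19, 4, n), (19, 5, m), (19, 5, n)}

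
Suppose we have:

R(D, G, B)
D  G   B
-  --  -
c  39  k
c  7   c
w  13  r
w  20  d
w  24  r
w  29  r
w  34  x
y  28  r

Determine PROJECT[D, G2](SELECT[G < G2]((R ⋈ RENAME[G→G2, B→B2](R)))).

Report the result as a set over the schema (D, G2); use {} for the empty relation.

ρ[G→G2, B→B2]: schema becomes (D, G2, B2); tuples unchanged.
Natural join on D: {(c, 39, k, 39, k), (c, 39, k, 7, c), (c, 7, c, 39, k), (c, 7, c, 7, c), (w, 13, r, 13, r), (w, 13, r, 20, d), (w, 13, r, 24, r), (w, 13, r, 29, r), (w, 13, r, 34, x), (w, 20, d, 13, r), (w, 20, d, 20, d), (w, 20, d, 24, r), (w, 20, d, 29, r), (w, 20, d, 34, x), (w, 24, r, 13, r), (w, 24, r, 20, d), (w, 24, r, 24, r), (w, 24, r, 29, r), (w, 24, r, 34, x), (w, 29, r, 13, r), (w, 29, r, 20, d), (w, 29, r, 24, r), (w, 29, r, 29, r), (w, 29, r, 34, x), (w, 34, x, 13, r), (w, 34, x, 20, d), (w, 34, x, 24, r), (w, 34, x, 29, r), (w, 34, x, 34, x), (y, 28, r, 28, r)}
Apply σ_{G < G2}; surviving tuples: {(c, 7, c, 39, k), (w, 13, r, 20, d), (w, 13, r, 24, r), (w, 13, r, 29, r), (w, 13, r, 34, x), (w, 20, d, 24, r), (w, 20, d, 29, r), (w, 20, d, 34, x), (w, 24, r, 29, r), (w, 24, r, 34, x), (w, 29, r, 34, x)}
π[D, G2]: project onto (D, G2) (6 duplicate(s) eliminated) → {(c, 39), (w, 20), (w, 24), (w, 29), (w, 34)}

{(c, 39), (w, 20), (w, 24), (w, 29), (w, 34)}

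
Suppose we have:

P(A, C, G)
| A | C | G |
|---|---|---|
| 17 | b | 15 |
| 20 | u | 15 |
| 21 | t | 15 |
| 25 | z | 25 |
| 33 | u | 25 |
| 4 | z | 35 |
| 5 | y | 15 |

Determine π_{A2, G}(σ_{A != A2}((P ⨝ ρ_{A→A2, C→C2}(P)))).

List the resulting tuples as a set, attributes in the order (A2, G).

ρ[A→A2, C→C2]: schema becomes (A2, C2, G); tuples unchanged.
Joining P and ρ_{A→A2, C→C2}(P) on G yields {(17, b, 15, 17, b), (17, b, 15, 20, u), (17, b, 15, 21, t), (17, b, 15, 5, y), (20, u, 15, 17, b), (20, u, 15, 20, u), (20, u, 15, 21, t), (20, u, 15, 5, y), (21, t, 15, 17, b), (21, t, 15, 20, u), (21, t, 15, 21, t), (21, t, 15, 5, y), (25, z, 25, 25, z), (25, z, 25, 33, u), (33, u, 25, 25, z), (33, u, 25, 33, u), (4, z, 35, 4, z), (5, y, 15, 17, b), (5, y, 15, 20, u), (5, y, 15, 21, t), (5, y, 15, 5, y)}.
Filtering on A != A2 leaves {(17, b, 15, 20, u), (17, b, 15, 21, t), (17, b, 15, 5, y), (20, u, 15, 17, b), (20, u, 15, 21, t), (20, u, 15, 5, y), (21, t, 15, 17, b), (21, t, 15, 20, u), (21, t, 15, 5, y), (25, z, 25, 33, u), (33, u, 25, 25, z), (5, y, 15, 17, b), (5, y, 15, 20, u), (5, y, 15, 21, t)}.
π_{A2, G} gives {(17, 15), (20, 15), (21, 15), (25, 25), (33, 25), (5, 15)} (8 duplicate(s) eliminated).

{(17, 15), (20, 15), (21, 15), (25, 25), (33, 25), (5, 15)}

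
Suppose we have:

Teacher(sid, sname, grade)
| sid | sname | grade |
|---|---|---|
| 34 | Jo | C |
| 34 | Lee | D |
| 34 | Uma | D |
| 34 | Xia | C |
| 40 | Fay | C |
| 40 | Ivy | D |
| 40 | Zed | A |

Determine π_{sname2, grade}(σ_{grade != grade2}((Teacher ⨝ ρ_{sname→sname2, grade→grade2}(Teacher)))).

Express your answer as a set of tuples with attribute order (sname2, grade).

ρ[sname→sname2, grade→grade2]: schema becomes (sid, sname2, grade2); tuples unchanged.
Natural join on sid: {(34, Jo, C, Jo, C), (34, Jo, C, Lee, D), (34, Jo, C, Uma, D), (34, Jo, C, Xia, C), (34, Lee, D, Jo, C), (34, Lee, D, Lee, D), (34, Lee, D, Uma, D), (34, Lee, D, Xia, C), (34, Uma, D, Jo, C), (34, Uma, D, Lee, D), (34, Uma, D, Uma, D), (34, Uma, D, Xia, C), (34, Xia, C, Jo, C), (34, Xia, C, Lee, D), (34, Xia, C, Uma, D), (34, Xia, C, Xia, C), (40, Fay, C, Fay, C), (40, Fay, C, Ivy, D), (40, Fay, C, Zed, A), (40, Ivy, D, Fay, C), (40, Ivy, D, Ivy, D), (40, Ivy, D, Zed, A), (40, Zed, A, Fay, C), (40, Zed, A, Ivy, D), (40, Zed, A, Zed, A)}
Filtering on grade != grade2 leaves {(34, Jo, C, Lee, D), (34, Jo, C, Uma, D), (34, Lee, D, Jo, C), (34, Lee, D, Xia, C), (34, Uma, D, Jo, C), (34, Uma, D, Xia, C), (34, Xia, C, Lee, D), (34, Xia, C, Uma, D), (40, Fay, C, Ivy, D), (40, Fay, C, Zed, A), (40, Ivy, D, Fay, C), (40, Ivy, D, Zed, A), (40, Zed, A, Fay, C), (40, Zed, A, Ivy, D)}.
Projecting to sname2, grade (4 duplicate(s) eliminated): {(Fay, A), (Fay, D), (Ivy, A), (Ivy, C), (Jo, D), (Lee, C), (Uma, C), (Xia, D), (Zed, C), (Zed, D)}

{(Fay, A), (Fay, D), (Ivy, A), (Ivy, C), (Jo, D), (Lee, C), (Uma, C), (Xia, D), (Zed, C), (Zed, D)}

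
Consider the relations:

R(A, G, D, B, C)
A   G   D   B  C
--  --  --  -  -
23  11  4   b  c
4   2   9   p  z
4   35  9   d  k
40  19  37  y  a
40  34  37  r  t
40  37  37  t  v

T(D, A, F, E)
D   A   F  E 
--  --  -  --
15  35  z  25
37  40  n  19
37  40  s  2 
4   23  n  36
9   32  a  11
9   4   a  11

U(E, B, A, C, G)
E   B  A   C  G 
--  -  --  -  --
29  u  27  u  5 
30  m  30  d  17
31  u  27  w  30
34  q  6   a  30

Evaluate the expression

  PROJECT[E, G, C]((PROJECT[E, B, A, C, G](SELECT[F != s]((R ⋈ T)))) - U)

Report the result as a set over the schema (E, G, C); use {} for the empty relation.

{(11, 2, z), (11, 35, k), (19, 19, a), (19, 34, t), (19, 37, v), (36, 11, c)}

Joining R and T on A, D yields {(23, 11, 4, b, c, n, 36), (4, 2, 9, p, z, a, 11), (4, 35, 9, d, k, a, 11), (40, 19, 37, y, a, n, 19), (40, 19, 37, y, a, s, 2), (40, 34, 37, r, t, n, 19), (40, 34, 37, r, t, s, 2), (40, 37, 37, t, v, n, 19), (40, 37, 37, t, v, s, 2)}.
σ[F != s]: keep tuples satisfying F != s → {(23, 11, 4, b, c, n, 36), (4, 2, 9, p, z, a, 11), (4, 35, 9, d, k, a, 11), (40, 19, 37, y, a, n, 19), (40, 34, 37, r, t, n, 19), (40, 37, 37, t, v, n, 19)}
Keep only column(s) E, B, A, C, G: {(11, d, 4, k, 35), (11, p, 4, z, 2), (19, r, 40, t, 34), (19, t, 40, v, 37), (19, y, 40, a, 19), (36, b, 23, c, 11)}
Difference: {(11, d, 4, k, 35), (11, p, 4, z, 2), (19, r, 40, t, 34), (19, t, 40, v, 37), (19, y, 40, a, 19), (36, b, 23, c, 11)} with {(29, u, 27, u, 5), (30, m, 30, d, 17), (31, u, 27, w, 30), (34, q, 6, a, 30)} → {(11, d, 4, k, 35), (11, p, 4, z, 2), (19, r, 40, t, 34), (19, t, 40, v, 37), (19, y, 40, a, 19), (36, b, 23, c, 11)}
Keep only column(s) E, G, C: {(11, 2, z), (11, 35, k), (19, 19, a), (19, 34, t), (19, 37, v), (36, 11, c)}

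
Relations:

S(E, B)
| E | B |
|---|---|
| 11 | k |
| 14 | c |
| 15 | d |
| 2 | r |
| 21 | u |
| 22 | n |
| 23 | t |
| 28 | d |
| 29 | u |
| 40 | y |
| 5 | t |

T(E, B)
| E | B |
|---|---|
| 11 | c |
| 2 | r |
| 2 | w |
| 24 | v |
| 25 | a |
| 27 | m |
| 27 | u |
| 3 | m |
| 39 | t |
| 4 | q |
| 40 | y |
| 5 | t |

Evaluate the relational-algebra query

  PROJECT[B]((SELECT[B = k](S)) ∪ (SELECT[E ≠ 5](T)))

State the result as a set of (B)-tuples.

{a, c, k, m, q, r, t, u, v, w, y}

Apply σ_{B = k}; surviving tuples: {(11, k)}
Apply σ_{E ≠ 5}; surviving tuples: {(11, c), (2, r), (2, w), (24, v), (25, a), (27, m), (27, u), (3, m), (39, t), (4, q), (40, y)}
Set union of the two operands is {(11, c), (11, k), (2, r), (2, w), (24, v), (25, a), (27, m), (27, u), (3, m), (39, t), (4, q), (40, y)}.
Keep only column(s) B (1 duplicate(s) eliminated): {a, c, k, m, q, r, t, u, v, w, y}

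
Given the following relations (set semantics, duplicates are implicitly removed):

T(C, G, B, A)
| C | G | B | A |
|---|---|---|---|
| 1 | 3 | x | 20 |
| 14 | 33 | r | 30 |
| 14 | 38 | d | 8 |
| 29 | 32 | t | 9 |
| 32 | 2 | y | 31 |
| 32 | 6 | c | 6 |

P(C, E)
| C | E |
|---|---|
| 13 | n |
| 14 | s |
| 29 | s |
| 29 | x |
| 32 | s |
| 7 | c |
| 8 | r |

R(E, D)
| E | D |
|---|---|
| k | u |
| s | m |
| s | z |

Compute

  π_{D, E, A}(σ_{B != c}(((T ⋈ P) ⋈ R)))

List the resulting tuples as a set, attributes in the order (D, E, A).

{(m, s, 30), (m, s, 31), (m, s, 8), (m, s, 9), (z, s, 30), (z, s, 31), (z, s, 8), (z, s, 9)}

T ⋈ P (natural join on C): {(14, 33, r, 30, s), (14, 38, d, 8, s), (29, 32, t, 9, s), (29, 32, t, 9, x), (32, 2, y, 31, s), (32, 6, c, 6, s)}
(T ⋈ P) ⋈ R (natural join on E): {(14, 33, r, 30, s, m), (14, 33, r, 30, s, z), (14, 38, d, 8, s, m), (14, 38, d, 8, s, z), (29, 32, t, 9, s, m), (29, 32, t, 9, s, z), (32, 2, y, 31, s, m), (32, 2, y, 31, s, z), (32, 6, c, 6, s, m), (32, 6, c, 6, s, z)}
σ[B != c]: keep tuples satisfying B != c → {(14, 33, r, 30, s, m), (14, 33, r, 30, s, z), (14, 38, d, 8, s, m), (14, 38, d, 8, s, z), (29, 32, t, 9, s, m), (29, 32, t, 9, s, z), (32, 2, y, 31, s, m), (32, 2, y, 31, s, z)}
Keep only column(s) D, E, A: {(m, s, 30), (m, s, 31), (m, s, 8), (m, s, 9), (z, s, 30), (z, s, 31), (z, s, 8), (z, s, 9)}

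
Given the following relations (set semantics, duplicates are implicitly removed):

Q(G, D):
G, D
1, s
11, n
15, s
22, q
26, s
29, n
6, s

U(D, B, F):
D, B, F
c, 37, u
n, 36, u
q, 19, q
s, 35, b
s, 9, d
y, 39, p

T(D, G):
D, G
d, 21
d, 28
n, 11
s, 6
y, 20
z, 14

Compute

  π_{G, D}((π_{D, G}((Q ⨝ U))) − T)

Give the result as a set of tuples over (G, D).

{(1, s), (15, s), (22, q), (26, s), (29, n)}

Q ⋈ U (natural join on D): {(1, s, 35, b), (1, s, 9, d), (11, n, 36, u), (15, s, 35, b), (15, s, 9, d), (22, q, 19, q), (26, s, 35, b), (26, s, 9, d), (29, n, 36, u), (6, s, 35, b), (6, s, 9, d)}
Keep only column(s) D, G (4 duplicate(s) eliminated): {(n, 11), (n, 29), (q, 22), (s, 1), (s, 15), (s, 26), (s, 6)}
Difference: {(n, 11), (n, 29), (q, 22), (s, 1), (s, 15), (s, 26), (s, 6)} with {(d, 21), (d, 28), (n, 11), (s, 6), (y, 20), (z, 14)} → {(n, 29), (q, 22), (s, 1), (s, 15), (s, 26)}
Keep only column(s) G, D: {(1, s), (15, s), (22, q), (26, s), (29, n)}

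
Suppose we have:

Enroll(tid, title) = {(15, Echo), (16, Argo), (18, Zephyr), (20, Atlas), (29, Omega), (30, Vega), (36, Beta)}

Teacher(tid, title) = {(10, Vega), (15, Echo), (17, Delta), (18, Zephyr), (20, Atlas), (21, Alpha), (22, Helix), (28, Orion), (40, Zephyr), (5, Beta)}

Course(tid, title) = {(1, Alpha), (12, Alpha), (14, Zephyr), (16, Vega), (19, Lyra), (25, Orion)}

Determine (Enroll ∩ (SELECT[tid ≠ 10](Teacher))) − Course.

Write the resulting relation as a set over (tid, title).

{(15, Echo), (18, Zephyr), (20, Atlas)}

σ[tid ≠ 10]: keep tuples satisfying tid ≠ 10 → {(15, Echo), (17, Delta), (18, Zephyr), (20, Atlas), (21, Alpha), (22, Helix), (28, Orion), (40, Zephyr), (5, Beta)}
Intersection: {(15, Echo), (16, Argo), (18, Zephyr), (20, Atlas), (29, Omega), (30, Vega), (36, Beta)} with {(15, Echo), (17, Delta), (18, Zephyr), (20, Atlas), (21, Alpha), (22, Helix), (28, Orion), (40, Zephyr), (5, Beta)} → {(15, Echo), (18, Zephyr), (20, Atlas)}
Difference: {(15, Echo), (18, Zephyr), (20, Atlas)} with {(1, Alpha), (12, Alpha), (14, Zephyr), (16, Vega), (19, Lyra), (25, Orion)} → {(15, Echo), (18, Zephyr), (20, Atlas)}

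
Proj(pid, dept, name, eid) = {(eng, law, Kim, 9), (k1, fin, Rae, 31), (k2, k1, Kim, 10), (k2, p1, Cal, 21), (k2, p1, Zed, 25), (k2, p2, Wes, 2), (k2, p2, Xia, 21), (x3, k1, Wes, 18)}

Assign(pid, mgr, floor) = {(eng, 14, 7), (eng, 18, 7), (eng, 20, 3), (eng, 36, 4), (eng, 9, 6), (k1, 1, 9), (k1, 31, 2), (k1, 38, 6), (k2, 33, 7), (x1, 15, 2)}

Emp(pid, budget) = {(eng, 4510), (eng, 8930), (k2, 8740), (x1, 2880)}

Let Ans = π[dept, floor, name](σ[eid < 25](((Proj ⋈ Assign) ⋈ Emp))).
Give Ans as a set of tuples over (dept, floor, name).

Natural join on pid: {(eng, law, Kim, 9, 14, 7), (eng, law, Kim, 9, 18, 7), (eng, law, Kim, 9, 20, 3), (eng, law, Kim, 9, 36, 4), (eng, law, Kim, 9, 9, 6), (k1, fin, Rae, 31, 1, 9), (k1, fin, Rae, 31, 31, 2), (k1, fin, Rae, 31, 38, 6), (k2, k1, Kim, 10, 33, 7), (k2, p1, Cal, 21, 33, 7), (k2, p1, Zed, 25, 33, 7), (k2, p2, Wes, 2, 33, 7), (k2, p2, Xia, 21, 33, 7)}
Natural join on pid: {(eng, law, Kim, 9, 14, 7, 4510), (eng, law, Kim, 9, 14, 7, 8930), (eng, law, Kim, 9, 18, 7, 4510), (eng, law, Kim, 9, 18, 7, 8930), (eng, law, Kim, 9, 20, 3, 4510), (eng, law, Kim, 9, 20, 3, 8930), (eng, law, Kim, 9, 36, 4, 4510), (eng, law, Kim, 9, 36, 4, 8930), (eng, law, Kim, 9, 9, 6, 4510), (eng, law, Kim, 9, 9, 6, 8930), (k2, k1, Kim, 10, 33, 7, 8740), (k2, p1, Cal, 21, 33, 7, 8740), (k2, p1, Zed, 25, 33, 7, 8740), (k2, p2, Wes, 2, 33, 7, 8740), (k2, p2, Xia, 21, 33, 7, 8740)}
σ[eid < 25]: keep tuples satisfying eid < 25 → {(eng, law, Kim, 9, 14, 7, 4510), (eng, law, Kim, 9, 14, 7, 8930), (eng, law, Kim, 9, 18, 7, 4510), (eng, law, Kim, 9, 18, 7, 8930), (eng, law, Kim, 9, 20, 3, 4510), (eng, law, Kim, 9, 20, 3, 8930), (eng, law, Kim, 9, 36, 4, 4510), (eng, law, Kim, 9, 36, 4, 8930), (eng, law, Kim, 9, 9, 6, 4510), (eng, law, Kim, 9, 9, 6, 8930), (k2, k1, Kim, 10, 33, 7, 8740), (k2, p1, Cal, 21, 33, 7, 8740), (k2, p2, Wes, 2, 33, 7, 8740), (k2, p2, Xia, 21, 33, 7, 8740)}
π[dept, floor, name]: project onto (dept, floor, name) (6 duplicate(s) eliminated) → {(k1, 7, Kim), (law, 3, Kim), (law, 4, Kim), (law, 6, Kim), (law, 7, Kim), (p1, 7, Cal), (p2, 7, Wes), (p2, 7, Xia)}

{(k1, 7, Kim), (law, 3, Kim), (law, 4, Kim), (law, 6, Kim), (law, 7, Kim), (p1, 7, Cal), (p2, 7, Wes), (p2, 7, Xia)}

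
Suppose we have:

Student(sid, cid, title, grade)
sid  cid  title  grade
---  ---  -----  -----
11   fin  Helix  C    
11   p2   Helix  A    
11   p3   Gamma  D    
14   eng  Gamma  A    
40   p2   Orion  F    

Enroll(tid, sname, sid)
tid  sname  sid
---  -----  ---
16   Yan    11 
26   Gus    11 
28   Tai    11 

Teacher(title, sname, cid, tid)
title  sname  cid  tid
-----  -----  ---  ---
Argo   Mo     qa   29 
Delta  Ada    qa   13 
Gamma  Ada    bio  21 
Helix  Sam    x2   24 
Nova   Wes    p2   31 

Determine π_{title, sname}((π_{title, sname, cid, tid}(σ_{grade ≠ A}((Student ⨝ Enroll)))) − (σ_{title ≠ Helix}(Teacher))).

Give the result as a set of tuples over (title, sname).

Natural join on sid: {(11, fin, Helix, C, 16, Yan), (11, fin, Helix, C, 26, Gus), (11, fin, Helix, C, 28, Tai), (11, p2, Helix, A, 16, Yan), (11, p2, Helix, A, 26, Gus), (11, p2, Helix, A, 28, Tai), (11, p3, Gamma, D, 16, Yan), (11, p3, Gamma, D, 26, Gus), (11, p3, Gamma, D, 28, Tai)}
Filtering on grade ≠ A leaves {(11, fin, Helix, C, 16, Yan), (11, fin, Helix, C, 26, Gus), (11, fin, Helix, C, 28, Tai), (11, p3, Gamma, D, 16, Yan), (11, p3, Gamma, D, 26, Gus), (11, p3, Gamma, D, 28, Tai)}.
Projecting to title, sname, cid, tid: {(Gamma, Gus, p3, 26), (Gamma, Tai, p3, 28), (Gamma, Yan, p3, 16), (Helix, Gus, fin, 26), (Helix, Tai, fin, 28), (Helix, Yan, fin, 16)}
Filtering on title ≠ Helix leaves {(Argo, Mo, qa, 29), (Delta, Ada, qa, 13), (Gamma, Ada, bio, 21), (Nova, Wes, p2, 31)}.
Set difference of the two operands is {(Gamma, Gus, p3, 26), (Gamma, Tai, p3, 28), (Gamma, Yan, p3, 16), (Helix, Gus, fin, 26), (Helix, Tai, fin, 28), (Helix, Yan, fin, 16)}.
Projecting to title, sname: {(Gamma, Gus), (Gamma, Tai), (Gamma, Yan), (Helix, Gus), (Helix, Tai), (Helix, Yan)}

{(Gamma, Gus), (Gamma, Tai), (Gamma, Yan), (Helix, Gus), (Helix, Tai), (Helix, Yan)}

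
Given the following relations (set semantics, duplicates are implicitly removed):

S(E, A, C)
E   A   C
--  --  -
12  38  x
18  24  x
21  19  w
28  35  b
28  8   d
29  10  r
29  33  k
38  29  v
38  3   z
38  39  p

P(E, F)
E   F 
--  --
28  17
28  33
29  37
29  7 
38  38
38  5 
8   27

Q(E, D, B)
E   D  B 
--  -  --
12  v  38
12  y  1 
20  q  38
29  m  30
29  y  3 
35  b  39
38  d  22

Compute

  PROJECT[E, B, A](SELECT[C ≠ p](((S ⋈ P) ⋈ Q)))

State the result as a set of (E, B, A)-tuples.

{(29, 3, 10), (29, 3, 33), (29, 30, 10), (29, 30, 33), (38, 22, 29), (38, 22, 3)}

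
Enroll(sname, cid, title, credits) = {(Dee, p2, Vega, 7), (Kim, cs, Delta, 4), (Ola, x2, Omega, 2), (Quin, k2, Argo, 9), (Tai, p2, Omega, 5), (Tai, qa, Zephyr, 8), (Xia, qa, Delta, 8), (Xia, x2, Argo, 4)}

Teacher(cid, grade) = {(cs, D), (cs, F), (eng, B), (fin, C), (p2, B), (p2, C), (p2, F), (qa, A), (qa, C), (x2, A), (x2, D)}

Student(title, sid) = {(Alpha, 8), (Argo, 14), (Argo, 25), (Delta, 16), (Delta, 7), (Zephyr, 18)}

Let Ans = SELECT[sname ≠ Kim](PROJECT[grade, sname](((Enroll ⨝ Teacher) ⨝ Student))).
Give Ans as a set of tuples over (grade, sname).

{(A, Tai), (A, Xia), (C, Tai), (C, Xia), (D, Xia)}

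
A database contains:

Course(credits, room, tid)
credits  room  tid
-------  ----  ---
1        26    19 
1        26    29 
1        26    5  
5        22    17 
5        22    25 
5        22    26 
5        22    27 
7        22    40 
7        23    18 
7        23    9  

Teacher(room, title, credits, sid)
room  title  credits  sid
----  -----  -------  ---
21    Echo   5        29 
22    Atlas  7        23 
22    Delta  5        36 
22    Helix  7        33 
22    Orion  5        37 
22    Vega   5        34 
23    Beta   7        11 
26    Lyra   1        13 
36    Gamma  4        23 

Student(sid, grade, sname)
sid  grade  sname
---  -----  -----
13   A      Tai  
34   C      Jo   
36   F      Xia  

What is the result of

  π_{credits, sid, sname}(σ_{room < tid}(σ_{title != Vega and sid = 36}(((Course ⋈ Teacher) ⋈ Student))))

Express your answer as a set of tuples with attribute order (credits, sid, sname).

Joining Course and Teacher on credits, room yields {(1, 26, 19, Lyra, 13), (1, 26, 29, Lyra, 13), (1, 26, 5, Lyra, 13), (5, 22, 17, Delta, 36), (5, 22, 17, Orion, 37), (5, 22, 17, Vega, 34), (5, 22, 25, Delta, 36), (5, 22, 25, Orion, 37), (5, 22, 25, Vega, 34), (5, 22, 26, Delta, 36), (5, 22, 26, Orion, 37), (5, 22, 26, Vega, 34), (5, 22, 27, Delta, 36), (5, 22, 27, Orion, 37), (5, 22, 27, Vega, 34), (7, 22, 40, Atlas, 23), (7, 22, 40, Helix, 33), (7, 23, 18, Beta, 11), (7, 23, 9, Beta, 11)}.
Joining (Course ⋈ Teacher) and Student on sid yields {(1, 26, 19, Lyra, 13, A, Tai), (1, 26, 29, Lyra, 13, A, Tai), (1, 26, 5, Lyra, 13, A, Tai), (5, 22, 17, Delta, 36, F, Xia), (5, 22, 17, Vega, 34, C, Jo), (5, 22, 25, Delta, 36, F, Xia), (5, 22, 25, Vega, 34, C, Jo), (5, 22, 26, Delta, 36, F, Xia), (5, 22, 26, Vega, 34, C, Jo), (5, 22, 27, Delta, 36, F, Xia), (5, 22, 27, Vega, 34, C, Jo)}.
Filtering on title != Vega and sid = 36 leaves {(5, 22, 17, Delta, 36, F, Xia), (5, 22, 25, Delta, 36, F, Xia), (5, 22, 26, Delta, 36, F, Xia), (5, 22, 27, Delta, 36, F, Xia)}.
Filtering on room < tid leaves {(5, 22, 25, Delta, 36, F, Xia), (5, 22, 26, Delta, 36, F, Xia), (5, 22, 27, Delta, 36, F, Xia)}.
π_{credits, sid, sname} gives {(5, 36, Xia)} (2 duplicate(s) eliminated).

{(5, 36, Xia)}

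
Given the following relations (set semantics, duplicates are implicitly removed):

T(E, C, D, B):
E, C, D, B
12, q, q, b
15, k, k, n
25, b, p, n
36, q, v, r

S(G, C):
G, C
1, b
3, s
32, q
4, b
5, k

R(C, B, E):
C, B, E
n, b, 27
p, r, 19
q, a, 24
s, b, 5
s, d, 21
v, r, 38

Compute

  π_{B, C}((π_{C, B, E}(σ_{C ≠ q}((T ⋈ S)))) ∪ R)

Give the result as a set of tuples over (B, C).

Joining T and S on C yields {(12, q, q, b, 32), (15, k, k, n, 5), (25, b, p, n, 1), (25, b, p, n, 4), (36, q, v, r, 32)}.
σ[C ≠ q]: keep tuples satisfying C ≠ q → {(15, k, k, n, 5), (25, b, p, n, 1), (25, b, p, n, 4)}
π[C, B, E]: project onto (C, B, E) (1 duplicate(s) eliminated) → {(b, n, 25), (k, n, 15)}
Set union of the two operands is {(b, n, 25), (k, n, 15), (n, b, 27), (p, r, 19), (q, a, 24), (s, b, 5), (s, d, 21), (v, r, 38)}.
π[B, C]: project onto (B, C) → {(a, q), (b, n), (b, s), (d, s), (n, b), (n, k), (r, p), (r, v)}

{(a, q), (b, n), (b, s), (d, s), (n, b), (n, k), (r, p), (r, v)}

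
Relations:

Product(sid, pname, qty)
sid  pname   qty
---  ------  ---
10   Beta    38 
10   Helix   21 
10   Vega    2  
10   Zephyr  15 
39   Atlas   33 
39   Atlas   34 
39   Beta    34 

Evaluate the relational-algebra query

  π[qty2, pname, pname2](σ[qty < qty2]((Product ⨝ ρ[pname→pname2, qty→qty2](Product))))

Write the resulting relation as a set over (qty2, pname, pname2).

{(15, Vega, Zephyr), (21, Vega, Helix), (21, Zephyr, Helix), (34, Atlas, Atlas), (34, Atlas, Beta), (38, Helix, Beta), (38, Vega, Beta), (38, Zephyr, Beta)}

ρ[pname→pname2, qty→qty2]: schema becomes (sid, pname2, qty2); tuples unchanged.
Product ⋈ ρ[pname→pname2, qty→qty2](Product) (natural join on sid): {(10, Beta, 38, Beta, 38), (10, Beta, 38, Helix, 21), (10, Beta, 38, Vega, 2), (10, Beta, 38, Zephyr, 15), (10, Helix, 21, Beta, 38), (10, Helix, 21, Helix, 21), (10, Helix, 21, Vega, 2), (10, Helix, 21, Zephyr, 15), (10, Vega, 2, Beta, 38), (10, Vega, 2, Helix, 21), (10, Vega, 2, Vega, 2), (10, Vega, 2, Zephyr, 15), (10, Zephyr, 15, Beta, 38), (10, Zephyr, 15, Helix, 21), (10, Zephyr, 15, Vega, 2), (10, Zephyr, 15, Zephyr, 15), (39, Atlas, 33, Atlas, 33), (39, Atlas, 33, Atlas, 34), (39, Atlas, 33, Beta, 34), (39, Atlas, 34, Atlas, 33), (39, Atlas, 34, Atlas, 34), (39, Atlas, 34, Beta, 34), (39, Beta, 34, Atlas, 33), (39, Beta, 34, Atlas, 34), (39, Beta, 34, Beta, 34)}
Filtering on qty < qty2 leaves {(10, Helix, 21, Beta, 38), (10, Vega, 2, Beta, 38), (10, Vega, 2, Helix, 21), (10, Vega, 2, Zephyr, 15), (10, Zephyr, 15, Beta, 38), (10, Zephyr, 15, Helix, 21), (39, Atlas, 33, Atlas, 34), (39, Atlas, 33, Beta, 34)}.
Keep only column(s) qty2, pname, pname2: {(15, Vega, Zephyr), (21, Vega, Helix), (21, Zephyr, Helix), (34, Atlas, Atlas), (34, Atlas, Beta), (38, Helix, Beta), (38, Vega, Beta), (38, Zephyr, Beta)}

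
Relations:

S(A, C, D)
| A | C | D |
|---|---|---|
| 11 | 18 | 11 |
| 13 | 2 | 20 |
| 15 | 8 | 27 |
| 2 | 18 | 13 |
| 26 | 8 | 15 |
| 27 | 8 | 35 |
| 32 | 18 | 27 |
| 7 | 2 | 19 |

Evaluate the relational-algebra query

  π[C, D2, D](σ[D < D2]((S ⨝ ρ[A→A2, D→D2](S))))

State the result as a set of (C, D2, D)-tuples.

{(18, 13, 11), (18, 27, 11), (18, 27, 13), (2, 20, 19), (8, 27, 15), (8, 35, 15), (8, 35, 27)}

ρ[A→A2, D→D2]: schema becomes (A2, C, D2); tuples unchanged.
S ⋈ ρ[A→A2, D→D2](S) (natural join on C): {(11, 18, 11, 11, 11), (11, 18, 11, 2, 13), (11, 18, 11, 32, 27), (13, 2, 20, 13, 20), (13, 2, 20, 7, 19), (15, 8, 27, 15, 27), (15, 8, 27, 26, 15), (15, 8, 27, 27, 35), (2, 18, 13, 11, 11), (2, 18, 13, 2, 13), (2, 18, 13, 32, 27), (26, 8, 15, 15, 27), (26, 8, 15, 26, 15), (26, 8, 15, 27, 35), (27, 8, 35, 15, 27), (27, 8, 35, 26, 15), (27, 8, 35, 27, 35), (32, 18, 27, 11, 11), (32, 18, 27, 2, 13), (32, 18, 27, 32, 27), (7, 2, 19, 13, 20), (7, 2, 19, 7, 19)}
Selection D < D2: {(11, 18, 11, 2, 13), (11, 18, 11, 32, 27), (15, 8, 27, 27, 35), (2, 18, 13, 32, 27), (26, 8, 15, 15, 27), (26, 8, 15, 27, 35), (7, 2, 19, 13, 20)}
Keep only column(s) C, D2, D: {(18, 13, 11), (18, 27, 11), (18, 27, 13), (2, 20, 19), (8, 27, 15), (8, 35, 15), (8, 35, 27)}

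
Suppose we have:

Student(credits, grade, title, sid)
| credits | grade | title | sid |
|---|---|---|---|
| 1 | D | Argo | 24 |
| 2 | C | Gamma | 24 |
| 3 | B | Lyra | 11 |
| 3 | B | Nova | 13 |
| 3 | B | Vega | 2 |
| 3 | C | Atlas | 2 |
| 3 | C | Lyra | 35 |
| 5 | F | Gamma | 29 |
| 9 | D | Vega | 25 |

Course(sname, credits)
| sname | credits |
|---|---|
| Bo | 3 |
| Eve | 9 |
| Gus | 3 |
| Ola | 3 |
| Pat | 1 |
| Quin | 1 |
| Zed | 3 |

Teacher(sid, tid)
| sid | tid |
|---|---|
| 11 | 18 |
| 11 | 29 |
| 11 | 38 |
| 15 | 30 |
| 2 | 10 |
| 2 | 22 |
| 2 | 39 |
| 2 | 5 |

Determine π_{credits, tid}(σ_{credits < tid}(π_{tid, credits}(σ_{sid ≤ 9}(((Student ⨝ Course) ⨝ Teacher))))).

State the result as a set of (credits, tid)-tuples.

{(3, 10), (3, 22), (3, 39), (3, 5)}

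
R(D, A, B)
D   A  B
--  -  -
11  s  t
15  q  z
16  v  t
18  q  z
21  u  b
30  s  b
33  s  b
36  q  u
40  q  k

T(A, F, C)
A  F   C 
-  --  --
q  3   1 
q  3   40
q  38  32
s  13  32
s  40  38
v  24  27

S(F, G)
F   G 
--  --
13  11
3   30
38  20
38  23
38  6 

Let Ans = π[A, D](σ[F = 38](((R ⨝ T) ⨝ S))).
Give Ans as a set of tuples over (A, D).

R ⋈ T (natural join on A): {(11, s, t, 13, 32), (11, s, t, 40, 38), (15, q, z, 3, 1), (15, q, z, 3, 40), (15, q, z, 38, 32), (16, v, t, 24, 27), (18, q, z, 3, 1), (18, q, z, 3, 40), (18, q, z, 38, 32), (30, s, b, 13, 32), (30, s, b, 40, 38), (33, s, b, 13, 32), (33, s, b, 40, 38), (36, q, u, 3, 1), (36, q, u, 3, 40), (36, q, u, 38, 32), (40, q, k, 3, 1), (40, q, k, 3, 40), (40, q, k, 38, 32)}
(R ⨝ T) ⋈ S (natural join on F): {(11, s, t, 13, 32, 11), (15, q, z, 3, 1, 30), (15, q, z, 3, 40, 30), (15, q, z, 38, 32, 20), (15, q, z, 38, 32, 23), (15, q, z, 38, 32, 6), (18, q, z, 3, 1, 30), (18, q, z, 3, 40, 30), (18, q, z, 38, 32, 20), (18, q, z, 38, 32, 23), (18, q, z, 38, 32, 6), (30, s, b, 13, 32, 11), (33, s, b, 13, 32, 11), (36, q, u, 3, 1, 30), (36, q, u, 3, 40, 30), (36, q, u, 38, 32, 20), (36, q, u, 38, 32, 23), (36, q, u, 38, 32, 6), (40, q, k, 3, 1, 30), (40, q, k, 3, 40, 30), (40, q, k, 38, 32, 20), (40, q, k, 38, 32, 23), (40, q, k, 38, 32, 6)}
σ[F = 38]: keep tuples satisfying F = 38 → {(15, q, z, 38, 32, 20), (15, q, z, 38, 32, 23), (15, q, z, 38, 32, 6), (18, q, z, 38, 32, 20), (18, q, z, 38, 32, 23), (18, q, z, 38, 32, 6), (36, q, u, 38, 32, 20), (36, q, u, 38, 32, 23), (36, q, u, 38, 32, 6), (40, q, k, 38, 32, 20), (40, q, k, 38, 32, 23), (40, q, k, 38, 32, 6)}
Projecting to A, D (8 duplicate(s) eliminated): {(q, 15), (q, 18), (q, 36), (q, 40)}

{(q, 15), (q, 18), (q, 36), (q, 40)}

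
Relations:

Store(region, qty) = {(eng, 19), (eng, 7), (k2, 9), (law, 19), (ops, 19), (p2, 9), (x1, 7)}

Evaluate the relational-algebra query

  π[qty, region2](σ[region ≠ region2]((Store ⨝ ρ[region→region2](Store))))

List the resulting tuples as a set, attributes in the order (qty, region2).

ρ[region→region2]: schema becomes (region2, qty); tuples unchanged.
Store ⋈ ρ[region→region2](Store) (natural join on qty): {(eng, 19, eng), (eng, 19, law), (eng, 19, ops), (eng, 7, eng), (eng, 7, x1), (k2, 9, k2), (k2, 9, p2), (law, 19, eng), (law, 19, law), (law, 19, ops), (ops, 19, eng), (ops, 19, law), (ops, 19, ops), (p2, 9, k2), (p2, 9, p2), (x1, 7, eng), (x1, 7, x1)}
Apply σ_{region ≠ region2}; surviving tuples: {(eng, 19, law), (eng, 19, ops), (eng, 7, x1), (k2, 9, p2), (law, 19, eng), (law, 19, ops), (ops, 19, eng), (ops, 19, law), (p2, 9, k2), (x1, 7, eng)}
π_{qty, region2} gives {(19, eng), (19, law), (19, ops), (7, eng), (7, x1), (9, k2), (9, p2)} (3 duplicate(s) eliminated).

{(19, eng), (19, law), (19, ops), (7, eng), (7, x1), (9, k2), (9, p2)}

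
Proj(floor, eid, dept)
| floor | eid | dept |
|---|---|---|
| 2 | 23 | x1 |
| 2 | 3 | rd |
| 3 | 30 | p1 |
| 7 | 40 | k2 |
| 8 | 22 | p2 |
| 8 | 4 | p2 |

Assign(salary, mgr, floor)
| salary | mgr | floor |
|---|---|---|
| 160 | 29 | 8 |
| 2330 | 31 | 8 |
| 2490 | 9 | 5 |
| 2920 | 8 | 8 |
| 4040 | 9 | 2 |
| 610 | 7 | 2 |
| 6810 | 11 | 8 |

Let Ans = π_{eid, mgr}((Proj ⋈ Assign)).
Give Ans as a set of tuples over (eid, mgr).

Natural join on floor: {(2, 23, x1, 4040, 9), (2, 23, x1, 610, 7), (2, 3, rd, 4040, 9), (2, 3, rd, 610, 7), (8, 22, p2, 160, 29), (8, 22, p2, 2330, 31), (8, 22, p2, 2920, 8), (8, 22, p2, 6810, 11), (8, 4, p2, 160, 29), (8, 4, p2, 2330, 31), (8, 4, p2, 2920, 8), (8, 4, p2, 6810, 11)}
Keep only column(s) eid, mgr: {(22, 11), (22, 29), (22, 31), (22, 8), (23, 7), (23, 9), (3, 7), (3, 9), (4, 11), (4, 29), (4, 31), (4, 8)}

{(22, 11), (22, 29), (22, 31), (22, 8), (23, 7), (23, 9), (3, 7), (3, 9), (4, 11), (4, 29), (4, 31), (4, 8)}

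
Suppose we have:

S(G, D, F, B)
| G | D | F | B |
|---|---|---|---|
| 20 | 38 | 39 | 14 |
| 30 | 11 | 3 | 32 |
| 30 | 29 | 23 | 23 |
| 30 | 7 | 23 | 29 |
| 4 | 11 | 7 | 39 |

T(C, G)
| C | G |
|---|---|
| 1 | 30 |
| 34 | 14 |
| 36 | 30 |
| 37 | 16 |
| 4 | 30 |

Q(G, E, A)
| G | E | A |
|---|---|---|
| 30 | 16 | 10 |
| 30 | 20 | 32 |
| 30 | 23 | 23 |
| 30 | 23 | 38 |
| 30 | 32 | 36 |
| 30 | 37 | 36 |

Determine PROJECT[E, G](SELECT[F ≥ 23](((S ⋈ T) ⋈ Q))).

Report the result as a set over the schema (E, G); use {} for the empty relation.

{(16, 30), (20, 30), (23, 30), (32, 30), (37, 30)}

Joining S and T on G yields {(30, 11, 3, 32, 1), (30, 11, 3, 32, 36), (30, 11, 3, 32, 4), (30, 29, 23, 23, 1), (30, 29, 23, 23, 36), (30, 29, 23, 23, 4), (30, 7, 23, 29, 1), (30, 7, 23, 29, 36), (30, 7, 23, 29, 4)}.
Joining (S ⋈ T) and Q on G yields {(30, 11, 3, 32, 1, 16, 10), (30, 11, 3, 32, 1, 20, 32), (30, 11, 3, 32, 1, 23, 23), (30, 11, 3, 32, 1, 23, 38), (30, 11, 3, 32, 1, 32, 36), (30, 11, 3, 32, 1, 37, 36), (30, 11, 3, 32, 36, 16, 10), (30, 11, 3, 32, 36, 20, 32), (30, 11, 3, 32, 36, 23, 23), (30, 11, 3, 32, 36, 23, 38), (30, 11, 3, 32, 36, 32, 36), (30, 11, 3, 32, 36, 37, 36), (30, 11, 3, 32, 4, 16, 10), (30, 11, 3, 32, 4, 20, 32), (30, 11, 3, 32, 4, 23, 23), (30, 11, 3, 32, 4, 23, 38), (30, 11, 3, 32, 4, 32, 36), (30, 11, 3, 32, 4, 37, 36), (30, 29, 23, 23, 1, 16, 10), (30, 29, 23, 23, 1, 20, 32), (30, 29, 23, 23, 1, 23, 23), (30, 29, 23, 23, 1, 23, 38), (30, 29, 23, 23, 1, 32, 36), (30, 29, 23, 23, 1, 37, 36), (30, 29, 23, 23, 36, 16, 10), (30, 29, 23, 23, 36, 20, 32), (30, 29, 23, 23, 36, 23, 23), (30, 29, 23, 23, 36, 23, 38), (30, 29, 23, 23, 36, 32, 36), (30, 29, 23, 23, 36, 37, 36), (30, 29, 23, 23, 4, 16, 10), (30, 29, 23, 23, 4, 20, 32), (30, 29, 23, 23, 4, 23, 23), (30, 29, 23, 23, 4, 23, 38), (30, 29, 23, 23, 4, 32, 36), (30, 29, 23, 23, 4, 37, 36), (30, 7, 23, 29, 1, 16, 10), (30, 7, 23, 29, 1, 20, 32), (30, 7, 23, 29, 1, 23, 23), (30, 7, 23, 29, 1, 23, 38), (30, 7, 23, 29, 1, 32, 36), (30, 7, 23, 29, 1, 37, 36), (30, 7, 23, 29, 36, 16, 10), (30, 7, 23, 29, 36, 20, 32), (30, 7, 23, 29, 36, 23, 23), (30, 7, 23, 29, 36, 23, 38), (30, 7, 23, 29, 36, 32, 36), (30, 7, 23, 29, 36, 37, 36), (30, 7, 23, 29, 4, 16, 10), (30, 7, 23, 29, 4, 20, 32), (30, 7, 23, 29, 4, 23, 23), (30, 7, 23, 29, 4, 23, 38), (30, 7, 23, 29, 4, 32, 36), (30, 7, 23, 29, 4, 37, 36)}.
Selection F ≥ 23: {(30, 29, 23, 23, 1, 16, 10), (30, 29, 23, 23, 1, 20, 32), (30, 29, 23, 23, 1, 23, 23), (30, 29, 23, 23, 1, 23, 38), (30, 29, 23, 23, 1, 32, 36), (30, 29, 23, 23, 1, 37, 36), (30, 29, 23, 23, 36, 16, 10), (30, 29, 23, 23, 36, 20, 32), (30, 29, 23, 23, 36, 23, 23), (30, 29, 23, 23, 36, 23, 38), (30, 29, 23, 23, 36, 32, 36), (30, 29, 23, 23, 36, 37, 36), (30, 29, 23, 23, 4, 16, 10), (30, 29, 23, 23, 4, 20, 32), (30, 29, 23, 23, 4, 23, 23), (30, 29, 23, 23, 4, 23, 38), (30, 29, 23, 23, 4, 32, 36), (30, 29, 23, 23, 4, 37, 36), (30, 7, 23, 29, 1, 16, 10), (30, 7, 23, 29, 1, 20, 32), (30, 7, 23, 29, 1, 23, 23), (30, 7, 23, 29, 1, 23, 38), (30, 7, 23, 29, 1, 32, 36), (30, 7, 23, 29, 1, 37, 36), (30, 7, 23, 29, 36, 16, 10), (30, 7, 23, 29, 36, 20, 32), (30, 7, 23, 29, 36, 23, 23), (30, 7, 23, 29, 36, 23, 38), (30, 7, 23, 29, 36, 32, 36), (30, 7, 23, 29, 36, 37, 36), (30, 7, 23, 29, 4, 16, 10), (30, 7, 23, 29, 4, 20, 32), (30, 7, 23, 29, 4, 23, 23), (30, 7, 23, 29, 4, 23, 38), (30, 7, 23, 29, 4, 32, 36), (30, 7, 23, 29, 4, 37, 36)}
π[E, G]: project onto (E, G) (31 duplicate(s) eliminated) → {(16, 30), (20, 30), (23, 30), (32, 30), (37, 30)}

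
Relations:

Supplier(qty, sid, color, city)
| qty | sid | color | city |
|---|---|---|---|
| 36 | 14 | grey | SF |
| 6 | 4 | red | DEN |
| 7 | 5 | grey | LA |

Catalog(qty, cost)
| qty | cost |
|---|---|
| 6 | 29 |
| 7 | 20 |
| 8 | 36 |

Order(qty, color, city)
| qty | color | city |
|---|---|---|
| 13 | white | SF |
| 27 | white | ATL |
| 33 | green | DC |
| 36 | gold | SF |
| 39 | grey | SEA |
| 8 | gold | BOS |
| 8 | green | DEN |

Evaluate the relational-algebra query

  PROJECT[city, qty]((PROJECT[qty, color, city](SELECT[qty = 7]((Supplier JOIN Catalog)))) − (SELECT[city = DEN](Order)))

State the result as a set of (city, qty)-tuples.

Supplier ⋈ Catalog (natural join on qty): {(6, 4, red, DEN, 29), (7, 5, grey, LA, 20)}
Apply σ_{qty = 7}; surviving tuples: {(7, 5, grey, LA, 20)}
Projecting to qty, color, city: {(7, grey, LA)}
Apply σ_{city = DEN}; surviving tuples: {(8, green, DEN)}
Taking the difference: {(7, grey, LA)}
Projecting to city, qty: {(LA, 7)}

{(LA, 7)}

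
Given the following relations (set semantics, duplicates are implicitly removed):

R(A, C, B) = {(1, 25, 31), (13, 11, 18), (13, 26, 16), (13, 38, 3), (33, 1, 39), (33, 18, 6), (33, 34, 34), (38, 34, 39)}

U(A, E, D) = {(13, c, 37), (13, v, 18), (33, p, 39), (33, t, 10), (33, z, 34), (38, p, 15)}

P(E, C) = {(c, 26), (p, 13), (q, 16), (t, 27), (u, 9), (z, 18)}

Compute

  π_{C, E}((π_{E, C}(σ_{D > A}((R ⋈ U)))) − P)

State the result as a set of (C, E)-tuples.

Joining R and U on A yields {(13, 11, 18, c, 37), (13, 11, 18, v, 18), (13, 26, 16, c, 37), (13, 26, 16, v, 18), (13, 38, 3, c, 37), (13, 38, 3, v, 18), (33, 1, 39, p, 39), (33, 1, 39, t, 10), (33, 1, 39, z, 34), (33, 18, 6, p, 39), (33, 18, 6, t, 10), (33, 18, 6, z, 34), (33, 34, 34, p, 39), (33, 34, 34, t, 10), (33, 34, 34, z, 34), (38, 34, 39, p, 15)}.
σ[D > A]: keep tuples satisfying D > A → {(13, 11, 18, c, 37), (13, 11, 18, v, 18), (13, 26, 16, c, 37), (13, 26, 16, v, 18), (13, 38, 3, c, 37), (13, 38, 3, v, 18), (33, 1, 39, p, 39), (33, 1, 39, z, 34), (33, 18, 6, p, 39), (33, 18, 6, z, 34), (33, 34, 34, p, 39), (33, 34, 34, z, 34)}
Projecting to E, C: {(c, 11), (c, 26), (c, 38), (p, 1), (p, 18), (p, 34), (v, 11), (v, 26), (v, 38), (z, 1), (z, 18), (z, 34)}
Taking the difference: {(c, 11), (c, 38), (p, 1), (p, 18), (p, 34), (v, 11), (v, 26), (v, 38), (z, 1), (z, 34)}
Projecting to C, E: {(1, p), (1, z), (11, c), (11, v), (18, p), (26, v), (34, p), (34, z), (38, c), (38, v)}

{(1, p), (1, z), (11, c), (11, v), (18, p), (26, v), (34, p), (34, z), (38, c), (38, v)}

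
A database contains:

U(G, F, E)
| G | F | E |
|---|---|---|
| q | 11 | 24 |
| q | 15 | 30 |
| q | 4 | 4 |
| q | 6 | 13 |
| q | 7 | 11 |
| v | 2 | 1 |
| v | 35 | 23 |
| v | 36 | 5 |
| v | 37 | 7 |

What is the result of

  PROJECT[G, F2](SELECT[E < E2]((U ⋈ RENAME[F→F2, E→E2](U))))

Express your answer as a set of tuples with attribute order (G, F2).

ρ[F→F2, E→E2]: schema becomes (G, F2, E2); tuples unchanged.
U ⋈ RENAME[F→F2, E→E2](U) (natural join on G): {(q, 11, 24, 11, 24), (q, 11, 24, 15, 30), (q, 11, 24, 4, 4), (q, 11, 24, 6, 13), (q, 11, 24, 7, 11), (q, 15, 30, 11, 24), (q, 15, 30, 15, 30), (q, 15, 30, 4, 4), (q, 15, 30, 6, 13), (q, 15, 30, 7, 11), (q, 4, 4, 11, 24), (q, 4, 4, 15, 30), (q, 4, 4, 4, 4), (q, 4, 4, 6, 13), (q, 4, 4, 7, 11), (q, 6, 13, 11, 24), (q, 6, 13, 15, 30), (q, 6, 13, 4, 4), (q, 6, 13, 6, 13), (q, 6, 13, 7, 11), (q, 7, 11, 11, 24), (q, 7, 11, 15, 30), (q, 7, 11, 4, 4), (q, 7, 11, 6, 13), (q, 7, 11, 7, 11), (v, 2, 1, 2, 1), (v, 2, 1, 35, 23), (v, 2, 1, 36, 5), (v, 2, 1, 37, 7), (v, 35, 23, 2, 1), (v, 35, 23, 35, 23), (v, 35, 23, 36, 5), (v, 35, 23, 37, 7), (v, 36, 5, 2, 1), (v, 36, 5, 35, 23), (v, 36, 5, 36, 5), (v, 36, 5, 37, 7), (v, 37, 7, 2, 1), (v, 37, 7, 35, 23), (v, 37, 7, 36, 5), (v, 37, 7, 37, 7)}
Selection E < E2: {(q, 11, 24, 15, 30), (q, 4, 4, 11, 24), (q, 4, 4, 15, 30), (q, 4, 4, 6, 13), (q, 4, 4, 7, 11), (q, 6, 13, 11, 24), (q, 6, 13, 15, 30), (q, 7, 11, 11, 24), (q, 7, 11, 15, 30), (q, 7, 11, 6, 13), (v, 2, 1, 35, 23), (v, 2, 1, 36, 5), (v, 2, 1, 37, 7), (v, 36, 5, 35, 23), (v, 36, 5, 37, 7), (v, 37, 7, 35, 23)}
Projecting to G, F2 (9 duplicate(s) eliminated): {(q, 11), (q, 15), (q, 6), (q, 7), (v, 35), (v, 36), (v, 37)}

{(q, 11), (q, 15), (q, 6), (q, 7), (v, 35), (v, 36), (v, 37)}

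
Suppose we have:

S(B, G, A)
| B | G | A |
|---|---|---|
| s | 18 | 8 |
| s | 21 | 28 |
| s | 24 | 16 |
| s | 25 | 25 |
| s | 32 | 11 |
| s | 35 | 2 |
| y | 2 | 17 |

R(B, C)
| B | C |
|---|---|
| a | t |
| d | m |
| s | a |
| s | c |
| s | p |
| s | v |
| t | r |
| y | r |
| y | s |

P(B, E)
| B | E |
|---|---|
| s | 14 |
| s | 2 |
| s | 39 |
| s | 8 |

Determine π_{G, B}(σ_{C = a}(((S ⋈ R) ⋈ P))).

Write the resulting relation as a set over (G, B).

{(18, s), (21, s), (24, s), (25, s), (32, s), (35, s)}

Joining S and R on B yields {(s, 18, 8, a), (s, 18, 8, c), (s, 18, 8, p), (s, 18, 8, v), (s, 21, 28, a), (s, 21, 28, c), (s, 21, 28, p), (s, 21, 28, v), (s, 24, 16, a), (s, 24, 16, c), (s, 24, 16, p), (s, 24, 16, v), (s, 25, 25, a), (s, 25, 25, c), (s, 25, 25, p), (s, 25, 25, v), (s, 32, 11, a), (s, 32, 11, c), (s, 32, 11, p), (s, 32, 11, v), (s, 35, 2, a), (s, 35, 2, c), (s, 35, 2, p), (s, 35, 2, v), (y, 2, 17, r), (y, 2, 17, s)}.
Joining (S ⋈ R) and P on B yields {(s, 18, 8, a, 14), (s, 18, 8, a, 2), (s, 18, 8, a, 39), (s, 18, 8, a, 8), (s, 18, 8, c, 14), (s, 18, 8, c, 2), (s, 18, 8, c, 39), (s, 18, 8, c, 8), (s, 18, 8, p, 14), (s, 18, 8, p, 2), (s, 18, 8, p, 39), (s, 18, 8, p, 8), (s, 18, 8, v, 14), (s, 18, 8, v, 2), (s, 18, 8, v, 39), (s, 18, 8, v, 8), (s, 21, 28, a, 14), (s, 21, 28, a, 2), (s, 21, 28, a, 39), (s, 21, 28, a, 8), (s, 21, 28, c, 14), (s, 21, 28, c, 2), (s, 21, 28, c, 39), (s, 21, 28, c, 8), (s, 21, 28, p, 14), (s, 21, 28, p, 2), (s, 21, 28, p, 39), (s, 21, 28, p, 8), (s, 21, 28, v, 14), (s, 21, 28, v, 2), (s, 21, 28, v, 39), (s, 21, 28, v, 8), (s, 24, 16, a, 14), (s, 24, 16, a, 2), (s, 24, 16, a, 39), (s, 24, 16, a, 8), (s, 24, 16, c, 14), (s, 24, 16, c, 2), (s, 24, 16, c, 39), (s, 24, 16, c, 8), (s, 24, 16, p, 14), (s, 24, 16, p, 2), (s, 24, 16, p, 39), (s, 24, 16, p, 8), (s, 24, 16, v, 14), (s, 24, 16, v, 2), (s, 24, 16, v, 39), (s, 24, 16, v, 8), (s, 25, 25, a, 14), (s, 25, 25, a, 2), (s, 25, 25, a, 39), (s, 25, 25, a, 8), (s, 25, 25, c, 14), (s, 25, 25, c, 2), (s, 25, 25, c, 39), (s, 25, 25, c, 8), (s, 25, 25, p, 14), (s, 25, 25, p, 2), (s, 25, 25, p, 39), (s, 25, 25, p, 8), (s, 25, 25, v, 14), (s, 25, 25, v, 2), (s, 25, 25, v, 39), (s, 25, 25, v, 8), (s, 32, 11, a, 14), (s, 32, 11, a, 2), (s, 32, 11, a, 39), (s, 32, 11, a, 8), (s, 32, 11, c, 14), (s, 32, 11, c, 2), (s, 32, 11, c, 39), (s, 32, 11, c, 8), (s, 32, 11, p, 14), (s, 32, 11, p, 2), (s, 32, 11, p, 39), (s, 32, 11, p, 8), (s, 32, 11, v, 14), (s, 32, 11, v, 2), (s, 32, 11, v, 39), (s, 32, 11, v, 8), (s, 35, 2, a, 14), (s, 35, 2, a, 2), (s, 35, 2, a, 39), (s, 35, 2, a, 8), (s, 35, 2, c, 14), (s, 35, 2, c, 2), (s, 35, 2, c, 39), (s, 35, 2, c, 8), (s, 35, 2, p, 14), (s, 35, 2, p, 2), (s, 35, 2, p, 39), (s, 35, 2, p, 8), (s, 35, 2, v, 14), (s, 35, 2, v, 2), (s, 35, 2, v, 39), (s, 35, 2, v, 8)}.
Filtering on C = a leaves {(s, 18, 8, a, 14), (s, 18, 8, a, 2), (s, 18, 8, a, 39), (s, 18, 8, a, 8), (s, 21, 28, a, 14), (s, 21, 28, a, 2), (s, 21, 28, a, 39), (s, 21, 28, a, 8), (s, 24, 16, a, 14), (s, 24, 16, a, 2), (s, 24, 16, a, 39), (s, 24, 16, a, 8), (s, 25, 25, a, 14), (s, 25, 25, a, 2), (s, 25, 25, a, 39), (s, 25, 25, a, 8), (s, 32, 11, a, 14), (s, 32, 11, a, 2), (s, 32, 11, a, 39), (s, 32, 11, a, 8), (s, 35, 2, a, 14), (s, 35, 2, a, 2), (s, 35, 2, a, 39), (s, 35, 2, a, 8)}.
Projecting to G, B (18 duplicate(s) eliminated): {(18, s), (21, s), (24, s), (25, s), (32, s), (35, s)}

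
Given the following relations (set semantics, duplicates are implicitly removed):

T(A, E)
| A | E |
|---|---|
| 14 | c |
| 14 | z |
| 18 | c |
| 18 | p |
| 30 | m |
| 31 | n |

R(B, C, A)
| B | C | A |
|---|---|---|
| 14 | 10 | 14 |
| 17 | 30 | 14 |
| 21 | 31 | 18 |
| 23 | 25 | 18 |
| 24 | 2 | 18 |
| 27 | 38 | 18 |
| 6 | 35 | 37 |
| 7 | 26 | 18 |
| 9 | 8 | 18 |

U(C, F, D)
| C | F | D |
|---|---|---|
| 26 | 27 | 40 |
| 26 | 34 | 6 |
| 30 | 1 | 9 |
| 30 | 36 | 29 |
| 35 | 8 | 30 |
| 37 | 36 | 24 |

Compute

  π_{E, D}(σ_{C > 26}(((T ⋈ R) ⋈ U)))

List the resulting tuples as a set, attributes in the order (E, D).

Joining T and R on A yields {(14, c, 14, 10), (14, c, 17, 30), (14, z, 14, 10), (14, z, 17, 30), (18, c, 21, 31), (18, c, 23, 25), (18, c, 24, 2), (18, c, 27, 38), (18, c, 7, 26), (18, c, 9, 8), (18, p, 21, 31), (18, p, 23, 25), (18, p, 24, 2), (18, p, 27, 38), (18, p, 7, 26), (18, p, 9, 8)}.
Joining (T ⋈ R) and U on C yields {(14, c, 17, 30, 1, 9), (14, c, 17, 30, 36, 29), (14, z, 17, 30, 1, 9), (14, z, 17, 30, 36, 29), (18, c, 7, 26, 27, 40), (18, c, 7, 26, 34, 6), (18, p, 7, 26, 27, 40), (18, p, 7, 26, 34, 6)}.
Selection C > 26: {(14, c, 17, 30, 1, 9), (14, c, 17, 30, 36, 29), (14, z, 17, 30, 1, 9), (14, z, 17, 30, 36, 29)}
Keep only column(s) E, D: {(c, 29), (c, 9), (z, 29), (z, 9)}

{(c, 29), (c, 9), (z, 29), (z, 9)}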